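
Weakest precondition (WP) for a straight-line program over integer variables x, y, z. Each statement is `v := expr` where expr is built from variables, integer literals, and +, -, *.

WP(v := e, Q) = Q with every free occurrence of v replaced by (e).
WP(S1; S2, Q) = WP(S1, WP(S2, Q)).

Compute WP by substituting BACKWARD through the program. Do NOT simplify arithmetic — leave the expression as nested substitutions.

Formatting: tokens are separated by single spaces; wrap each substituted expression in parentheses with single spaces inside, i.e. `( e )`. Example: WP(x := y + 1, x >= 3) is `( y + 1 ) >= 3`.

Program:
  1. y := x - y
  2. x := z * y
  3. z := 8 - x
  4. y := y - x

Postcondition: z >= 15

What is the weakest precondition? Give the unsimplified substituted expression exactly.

Answer: ( 8 - ( z * ( x - y ) ) ) >= 15

Derivation:
post: z >= 15
stmt 4: y := y - x  -- replace 0 occurrence(s) of y with (y - x)
  => z >= 15
stmt 3: z := 8 - x  -- replace 1 occurrence(s) of z with (8 - x)
  => ( 8 - x ) >= 15
stmt 2: x := z * y  -- replace 1 occurrence(s) of x with (z * y)
  => ( 8 - ( z * y ) ) >= 15
stmt 1: y := x - y  -- replace 1 occurrence(s) of y with (x - y)
  => ( 8 - ( z * ( x - y ) ) ) >= 15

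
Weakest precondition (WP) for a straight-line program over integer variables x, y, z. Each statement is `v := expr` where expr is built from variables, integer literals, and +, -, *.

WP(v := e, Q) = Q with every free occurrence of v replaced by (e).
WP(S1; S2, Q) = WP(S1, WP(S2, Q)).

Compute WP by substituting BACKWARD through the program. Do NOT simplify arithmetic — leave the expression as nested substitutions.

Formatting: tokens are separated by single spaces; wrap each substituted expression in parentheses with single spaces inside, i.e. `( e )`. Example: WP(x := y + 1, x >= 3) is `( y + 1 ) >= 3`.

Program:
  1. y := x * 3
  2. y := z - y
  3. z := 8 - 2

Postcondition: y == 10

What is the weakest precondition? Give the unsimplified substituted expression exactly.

post: y == 10
stmt 3: z := 8 - 2  -- replace 0 occurrence(s) of z with (8 - 2)
  => y == 10
stmt 2: y := z - y  -- replace 1 occurrence(s) of y with (z - y)
  => ( z - y ) == 10
stmt 1: y := x * 3  -- replace 1 occurrence(s) of y with (x * 3)
  => ( z - ( x * 3 ) ) == 10

Answer: ( z - ( x * 3 ) ) == 10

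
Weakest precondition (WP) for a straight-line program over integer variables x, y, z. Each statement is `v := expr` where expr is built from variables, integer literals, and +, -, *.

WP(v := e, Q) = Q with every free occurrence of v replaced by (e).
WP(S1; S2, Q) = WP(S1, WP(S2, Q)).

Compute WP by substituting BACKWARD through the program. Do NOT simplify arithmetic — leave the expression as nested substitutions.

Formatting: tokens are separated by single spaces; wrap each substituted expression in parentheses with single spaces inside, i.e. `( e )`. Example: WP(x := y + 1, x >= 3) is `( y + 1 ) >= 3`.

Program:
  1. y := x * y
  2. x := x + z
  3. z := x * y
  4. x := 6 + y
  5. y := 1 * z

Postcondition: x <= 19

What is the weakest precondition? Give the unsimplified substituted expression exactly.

post: x <= 19
stmt 5: y := 1 * z  -- replace 0 occurrence(s) of y with (1 * z)
  => x <= 19
stmt 4: x := 6 + y  -- replace 1 occurrence(s) of x with (6 + y)
  => ( 6 + y ) <= 19
stmt 3: z := x * y  -- replace 0 occurrence(s) of z with (x * y)
  => ( 6 + y ) <= 19
stmt 2: x := x + z  -- replace 0 occurrence(s) of x with (x + z)
  => ( 6 + y ) <= 19
stmt 1: y := x * y  -- replace 1 occurrence(s) of y with (x * y)
  => ( 6 + ( x * y ) ) <= 19

Answer: ( 6 + ( x * y ) ) <= 19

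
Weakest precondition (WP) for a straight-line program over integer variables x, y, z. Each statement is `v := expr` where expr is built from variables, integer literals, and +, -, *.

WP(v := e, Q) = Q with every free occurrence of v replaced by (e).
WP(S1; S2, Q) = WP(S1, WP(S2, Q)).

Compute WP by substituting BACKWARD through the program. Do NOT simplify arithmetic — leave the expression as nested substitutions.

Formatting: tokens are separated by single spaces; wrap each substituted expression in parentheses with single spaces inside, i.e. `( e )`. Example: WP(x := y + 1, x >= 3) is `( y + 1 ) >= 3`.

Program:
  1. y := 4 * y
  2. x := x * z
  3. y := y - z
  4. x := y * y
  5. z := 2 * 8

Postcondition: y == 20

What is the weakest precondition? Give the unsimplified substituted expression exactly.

post: y == 20
stmt 5: z := 2 * 8  -- replace 0 occurrence(s) of z with (2 * 8)
  => y == 20
stmt 4: x := y * y  -- replace 0 occurrence(s) of x with (y * y)
  => y == 20
stmt 3: y := y - z  -- replace 1 occurrence(s) of y with (y - z)
  => ( y - z ) == 20
stmt 2: x := x * z  -- replace 0 occurrence(s) of x with (x * z)
  => ( y - z ) == 20
stmt 1: y := 4 * y  -- replace 1 occurrence(s) of y with (4 * y)
  => ( ( 4 * y ) - z ) == 20

Answer: ( ( 4 * y ) - z ) == 20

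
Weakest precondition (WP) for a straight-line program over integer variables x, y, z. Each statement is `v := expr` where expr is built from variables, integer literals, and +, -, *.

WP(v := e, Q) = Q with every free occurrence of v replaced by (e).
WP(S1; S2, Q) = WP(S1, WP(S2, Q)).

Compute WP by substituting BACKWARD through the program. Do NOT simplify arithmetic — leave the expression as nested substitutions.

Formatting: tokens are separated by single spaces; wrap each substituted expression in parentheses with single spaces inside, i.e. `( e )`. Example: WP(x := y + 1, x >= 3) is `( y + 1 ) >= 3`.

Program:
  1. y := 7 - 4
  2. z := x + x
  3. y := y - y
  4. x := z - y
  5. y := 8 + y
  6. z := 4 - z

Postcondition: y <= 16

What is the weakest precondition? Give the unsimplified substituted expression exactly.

Answer: ( 8 + ( ( 7 - 4 ) - ( 7 - 4 ) ) ) <= 16

Derivation:
post: y <= 16
stmt 6: z := 4 - z  -- replace 0 occurrence(s) of z with (4 - z)
  => y <= 16
stmt 5: y := 8 + y  -- replace 1 occurrence(s) of y with (8 + y)
  => ( 8 + y ) <= 16
stmt 4: x := z - y  -- replace 0 occurrence(s) of x with (z - y)
  => ( 8 + y ) <= 16
stmt 3: y := y - y  -- replace 1 occurrence(s) of y with (y - y)
  => ( 8 + ( y - y ) ) <= 16
stmt 2: z := x + x  -- replace 0 occurrence(s) of z with (x + x)
  => ( 8 + ( y - y ) ) <= 16
stmt 1: y := 7 - 4  -- replace 2 occurrence(s) of y with (7 - 4)
  => ( 8 + ( ( 7 - 4 ) - ( 7 - 4 ) ) ) <= 16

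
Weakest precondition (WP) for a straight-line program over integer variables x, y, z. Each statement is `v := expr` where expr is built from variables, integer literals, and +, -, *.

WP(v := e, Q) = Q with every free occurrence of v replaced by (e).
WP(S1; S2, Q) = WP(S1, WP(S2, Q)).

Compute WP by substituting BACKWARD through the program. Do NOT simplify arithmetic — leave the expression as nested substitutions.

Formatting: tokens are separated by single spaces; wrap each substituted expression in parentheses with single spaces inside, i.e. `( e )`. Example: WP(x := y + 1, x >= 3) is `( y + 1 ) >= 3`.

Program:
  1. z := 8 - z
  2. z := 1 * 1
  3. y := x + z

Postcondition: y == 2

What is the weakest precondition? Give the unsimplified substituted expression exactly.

Answer: ( x + ( 1 * 1 ) ) == 2

Derivation:
post: y == 2
stmt 3: y := x + z  -- replace 1 occurrence(s) of y with (x + z)
  => ( x + z ) == 2
stmt 2: z := 1 * 1  -- replace 1 occurrence(s) of z with (1 * 1)
  => ( x + ( 1 * 1 ) ) == 2
stmt 1: z := 8 - z  -- replace 0 occurrence(s) of z with (8 - z)
  => ( x + ( 1 * 1 ) ) == 2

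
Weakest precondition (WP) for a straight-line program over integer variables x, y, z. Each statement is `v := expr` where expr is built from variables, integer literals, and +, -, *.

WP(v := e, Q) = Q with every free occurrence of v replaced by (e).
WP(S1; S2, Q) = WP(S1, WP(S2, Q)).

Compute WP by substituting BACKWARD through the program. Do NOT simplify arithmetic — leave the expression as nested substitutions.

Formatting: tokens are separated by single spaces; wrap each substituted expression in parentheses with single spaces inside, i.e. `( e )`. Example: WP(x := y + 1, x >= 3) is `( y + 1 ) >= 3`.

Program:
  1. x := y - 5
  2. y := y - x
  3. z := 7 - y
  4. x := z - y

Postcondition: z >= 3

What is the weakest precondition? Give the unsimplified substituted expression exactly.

Answer: ( 7 - ( y - ( y - 5 ) ) ) >= 3

Derivation:
post: z >= 3
stmt 4: x := z - y  -- replace 0 occurrence(s) of x with (z - y)
  => z >= 3
stmt 3: z := 7 - y  -- replace 1 occurrence(s) of z with (7 - y)
  => ( 7 - y ) >= 3
stmt 2: y := y - x  -- replace 1 occurrence(s) of y with (y - x)
  => ( 7 - ( y - x ) ) >= 3
stmt 1: x := y - 5  -- replace 1 occurrence(s) of x with (y - 5)
  => ( 7 - ( y - ( y - 5 ) ) ) >= 3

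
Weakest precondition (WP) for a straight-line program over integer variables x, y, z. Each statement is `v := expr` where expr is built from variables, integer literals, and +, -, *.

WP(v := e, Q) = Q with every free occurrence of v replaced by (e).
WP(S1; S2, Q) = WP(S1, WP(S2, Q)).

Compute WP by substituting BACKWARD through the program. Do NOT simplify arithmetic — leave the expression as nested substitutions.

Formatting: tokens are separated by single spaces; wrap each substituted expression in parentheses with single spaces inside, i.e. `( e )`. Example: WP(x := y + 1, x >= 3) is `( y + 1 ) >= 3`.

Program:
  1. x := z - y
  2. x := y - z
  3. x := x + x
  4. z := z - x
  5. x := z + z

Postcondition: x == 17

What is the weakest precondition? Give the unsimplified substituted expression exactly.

Answer: ( ( z - ( ( y - z ) + ( y - z ) ) ) + ( z - ( ( y - z ) + ( y - z ) ) ) ) == 17

Derivation:
post: x == 17
stmt 5: x := z + z  -- replace 1 occurrence(s) of x with (z + z)
  => ( z + z ) == 17
stmt 4: z := z - x  -- replace 2 occurrence(s) of z with (z - x)
  => ( ( z - x ) + ( z - x ) ) == 17
stmt 3: x := x + x  -- replace 2 occurrence(s) of x with (x + x)
  => ( ( z - ( x + x ) ) + ( z - ( x + x ) ) ) == 17
stmt 2: x := y - z  -- replace 4 occurrence(s) of x with (y - z)
  => ( ( z - ( ( y - z ) + ( y - z ) ) ) + ( z - ( ( y - z ) + ( y - z ) ) ) ) == 17
stmt 1: x := z - y  -- replace 0 occurrence(s) of x with (z - y)
  => ( ( z - ( ( y - z ) + ( y - z ) ) ) + ( z - ( ( y - z ) + ( y - z ) ) ) ) == 17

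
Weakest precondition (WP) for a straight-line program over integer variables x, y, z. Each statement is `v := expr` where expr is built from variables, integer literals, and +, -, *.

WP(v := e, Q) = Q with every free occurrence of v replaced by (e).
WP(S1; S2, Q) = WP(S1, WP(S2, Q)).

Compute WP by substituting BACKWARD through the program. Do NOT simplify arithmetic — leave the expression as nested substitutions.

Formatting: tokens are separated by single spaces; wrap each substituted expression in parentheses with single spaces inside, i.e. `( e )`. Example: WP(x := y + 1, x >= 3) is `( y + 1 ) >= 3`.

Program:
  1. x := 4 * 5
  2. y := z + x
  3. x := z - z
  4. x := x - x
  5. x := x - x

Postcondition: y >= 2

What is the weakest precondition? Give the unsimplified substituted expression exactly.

Answer: ( z + ( 4 * 5 ) ) >= 2

Derivation:
post: y >= 2
stmt 5: x := x - x  -- replace 0 occurrence(s) of x with (x - x)
  => y >= 2
stmt 4: x := x - x  -- replace 0 occurrence(s) of x with (x - x)
  => y >= 2
stmt 3: x := z - z  -- replace 0 occurrence(s) of x with (z - z)
  => y >= 2
stmt 2: y := z + x  -- replace 1 occurrence(s) of y with (z + x)
  => ( z + x ) >= 2
stmt 1: x := 4 * 5  -- replace 1 occurrence(s) of x with (4 * 5)
  => ( z + ( 4 * 5 ) ) >= 2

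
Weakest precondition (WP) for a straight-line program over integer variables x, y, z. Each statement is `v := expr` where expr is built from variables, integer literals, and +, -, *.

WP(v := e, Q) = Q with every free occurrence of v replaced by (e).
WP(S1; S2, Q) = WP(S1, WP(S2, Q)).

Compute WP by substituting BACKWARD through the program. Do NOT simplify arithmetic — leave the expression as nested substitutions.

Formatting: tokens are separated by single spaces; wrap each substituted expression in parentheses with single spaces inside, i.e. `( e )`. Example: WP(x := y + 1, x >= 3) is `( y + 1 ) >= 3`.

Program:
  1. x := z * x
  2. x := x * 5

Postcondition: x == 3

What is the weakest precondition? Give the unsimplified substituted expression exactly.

post: x == 3
stmt 2: x := x * 5  -- replace 1 occurrence(s) of x with (x * 5)
  => ( x * 5 ) == 3
stmt 1: x := z * x  -- replace 1 occurrence(s) of x with (z * x)
  => ( ( z * x ) * 5 ) == 3

Answer: ( ( z * x ) * 5 ) == 3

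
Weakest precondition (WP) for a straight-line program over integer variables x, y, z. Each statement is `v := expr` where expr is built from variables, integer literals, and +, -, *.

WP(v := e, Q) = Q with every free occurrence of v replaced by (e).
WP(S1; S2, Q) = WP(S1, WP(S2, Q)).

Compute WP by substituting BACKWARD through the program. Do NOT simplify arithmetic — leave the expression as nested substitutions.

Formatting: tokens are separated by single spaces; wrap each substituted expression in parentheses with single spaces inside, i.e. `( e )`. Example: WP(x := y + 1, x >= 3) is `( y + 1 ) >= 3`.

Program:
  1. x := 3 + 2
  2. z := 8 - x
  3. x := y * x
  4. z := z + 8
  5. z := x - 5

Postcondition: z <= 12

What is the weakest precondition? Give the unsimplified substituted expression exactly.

Answer: ( ( y * ( 3 + 2 ) ) - 5 ) <= 12

Derivation:
post: z <= 12
stmt 5: z := x - 5  -- replace 1 occurrence(s) of z with (x - 5)
  => ( x - 5 ) <= 12
stmt 4: z := z + 8  -- replace 0 occurrence(s) of z with (z + 8)
  => ( x - 5 ) <= 12
stmt 3: x := y * x  -- replace 1 occurrence(s) of x with (y * x)
  => ( ( y * x ) - 5 ) <= 12
stmt 2: z := 8 - x  -- replace 0 occurrence(s) of z with (8 - x)
  => ( ( y * x ) - 5 ) <= 12
stmt 1: x := 3 + 2  -- replace 1 occurrence(s) of x with (3 + 2)
  => ( ( y * ( 3 + 2 ) ) - 5 ) <= 12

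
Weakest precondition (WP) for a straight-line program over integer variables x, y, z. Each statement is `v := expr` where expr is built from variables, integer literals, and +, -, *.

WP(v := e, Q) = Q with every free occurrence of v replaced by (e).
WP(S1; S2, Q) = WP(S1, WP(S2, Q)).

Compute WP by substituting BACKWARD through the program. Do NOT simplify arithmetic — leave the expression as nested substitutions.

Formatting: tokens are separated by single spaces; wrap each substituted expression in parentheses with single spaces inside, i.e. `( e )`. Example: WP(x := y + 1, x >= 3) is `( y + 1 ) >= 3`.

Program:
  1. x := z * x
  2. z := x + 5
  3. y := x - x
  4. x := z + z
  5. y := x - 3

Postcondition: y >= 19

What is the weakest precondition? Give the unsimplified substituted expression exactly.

Answer: ( ( ( ( z * x ) + 5 ) + ( ( z * x ) + 5 ) ) - 3 ) >= 19

Derivation:
post: y >= 19
stmt 5: y := x - 3  -- replace 1 occurrence(s) of y with (x - 3)
  => ( x - 3 ) >= 19
stmt 4: x := z + z  -- replace 1 occurrence(s) of x with (z + z)
  => ( ( z + z ) - 3 ) >= 19
stmt 3: y := x - x  -- replace 0 occurrence(s) of y with (x - x)
  => ( ( z + z ) - 3 ) >= 19
stmt 2: z := x + 5  -- replace 2 occurrence(s) of z with (x + 5)
  => ( ( ( x + 5 ) + ( x + 5 ) ) - 3 ) >= 19
stmt 1: x := z * x  -- replace 2 occurrence(s) of x with (z * x)
  => ( ( ( ( z * x ) + 5 ) + ( ( z * x ) + 5 ) ) - 3 ) >= 19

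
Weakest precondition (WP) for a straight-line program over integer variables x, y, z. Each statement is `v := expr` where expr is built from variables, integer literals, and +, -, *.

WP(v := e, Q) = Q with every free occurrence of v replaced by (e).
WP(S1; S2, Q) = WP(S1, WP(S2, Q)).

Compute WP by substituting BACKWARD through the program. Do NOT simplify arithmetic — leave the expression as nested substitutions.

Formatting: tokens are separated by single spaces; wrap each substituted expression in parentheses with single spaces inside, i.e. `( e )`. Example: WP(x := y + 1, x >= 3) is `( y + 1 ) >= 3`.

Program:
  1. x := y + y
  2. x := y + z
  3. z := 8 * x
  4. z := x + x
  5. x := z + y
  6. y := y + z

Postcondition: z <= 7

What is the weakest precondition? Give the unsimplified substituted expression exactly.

Answer: ( ( y + z ) + ( y + z ) ) <= 7

Derivation:
post: z <= 7
stmt 6: y := y + z  -- replace 0 occurrence(s) of y with (y + z)
  => z <= 7
stmt 5: x := z + y  -- replace 0 occurrence(s) of x with (z + y)
  => z <= 7
stmt 4: z := x + x  -- replace 1 occurrence(s) of z with (x + x)
  => ( x + x ) <= 7
stmt 3: z := 8 * x  -- replace 0 occurrence(s) of z with (8 * x)
  => ( x + x ) <= 7
stmt 2: x := y + z  -- replace 2 occurrence(s) of x with (y + z)
  => ( ( y + z ) + ( y + z ) ) <= 7
stmt 1: x := y + y  -- replace 0 occurrence(s) of x with (y + y)
  => ( ( y + z ) + ( y + z ) ) <= 7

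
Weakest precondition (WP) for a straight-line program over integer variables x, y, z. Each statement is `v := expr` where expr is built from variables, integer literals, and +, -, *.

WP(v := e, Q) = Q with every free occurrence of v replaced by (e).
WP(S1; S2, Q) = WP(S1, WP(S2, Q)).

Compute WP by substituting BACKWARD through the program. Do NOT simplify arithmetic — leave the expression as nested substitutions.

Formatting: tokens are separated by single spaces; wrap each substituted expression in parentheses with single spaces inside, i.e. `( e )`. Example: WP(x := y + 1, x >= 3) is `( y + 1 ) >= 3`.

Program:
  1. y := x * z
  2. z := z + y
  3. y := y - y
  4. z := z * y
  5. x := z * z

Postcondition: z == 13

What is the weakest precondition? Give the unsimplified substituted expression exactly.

post: z == 13
stmt 5: x := z * z  -- replace 0 occurrence(s) of x with (z * z)
  => z == 13
stmt 4: z := z * y  -- replace 1 occurrence(s) of z with (z * y)
  => ( z * y ) == 13
stmt 3: y := y - y  -- replace 1 occurrence(s) of y with (y - y)
  => ( z * ( y - y ) ) == 13
stmt 2: z := z + y  -- replace 1 occurrence(s) of z with (z + y)
  => ( ( z + y ) * ( y - y ) ) == 13
stmt 1: y := x * z  -- replace 3 occurrence(s) of y with (x * z)
  => ( ( z + ( x * z ) ) * ( ( x * z ) - ( x * z ) ) ) == 13

Answer: ( ( z + ( x * z ) ) * ( ( x * z ) - ( x * z ) ) ) == 13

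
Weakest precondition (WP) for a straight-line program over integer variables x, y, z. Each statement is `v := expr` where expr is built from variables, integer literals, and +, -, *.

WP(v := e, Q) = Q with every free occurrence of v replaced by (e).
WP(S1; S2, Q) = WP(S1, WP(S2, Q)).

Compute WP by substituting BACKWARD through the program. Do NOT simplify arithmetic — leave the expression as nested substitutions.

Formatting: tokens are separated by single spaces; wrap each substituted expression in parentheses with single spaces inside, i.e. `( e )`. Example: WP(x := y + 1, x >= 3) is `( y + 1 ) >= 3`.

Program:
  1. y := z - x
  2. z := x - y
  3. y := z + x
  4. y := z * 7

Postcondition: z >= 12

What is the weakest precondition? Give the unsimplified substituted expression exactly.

Answer: ( x - ( z - x ) ) >= 12

Derivation:
post: z >= 12
stmt 4: y := z * 7  -- replace 0 occurrence(s) of y with (z * 7)
  => z >= 12
stmt 3: y := z + x  -- replace 0 occurrence(s) of y with (z + x)
  => z >= 12
stmt 2: z := x - y  -- replace 1 occurrence(s) of z with (x - y)
  => ( x - y ) >= 12
stmt 1: y := z - x  -- replace 1 occurrence(s) of y with (z - x)
  => ( x - ( z - x ) ) >= 12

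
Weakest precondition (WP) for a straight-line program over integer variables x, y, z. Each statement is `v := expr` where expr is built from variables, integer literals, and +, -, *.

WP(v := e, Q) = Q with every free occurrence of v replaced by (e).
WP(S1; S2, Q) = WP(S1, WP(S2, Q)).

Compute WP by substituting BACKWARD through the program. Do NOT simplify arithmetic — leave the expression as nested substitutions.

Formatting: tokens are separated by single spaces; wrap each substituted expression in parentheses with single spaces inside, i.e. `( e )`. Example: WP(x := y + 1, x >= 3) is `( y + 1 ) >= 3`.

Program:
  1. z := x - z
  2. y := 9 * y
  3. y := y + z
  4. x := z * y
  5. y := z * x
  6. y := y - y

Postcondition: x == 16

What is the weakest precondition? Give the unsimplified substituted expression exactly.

post: x == 16
stmt 6: y := y - y  -- replace 0 occurrence(s) of y with (y - y)
  => x == 16
stmt 5: y := z * x  -- replace 0 occurrence(s) of y with (z * x)
  => x == 16
stmt 4: x := z * y  -- replace 1 occurrence(s) of x with (z * y)
  => ( z * y ) == 16
stmt 3: y := y + z  -- replace 1 occurrence(s) of y with (y + z)
  => ( z * ( y + z ) ) == 16
stmt 2: y := 9 * y  -- replace 1 occurrence(s) of y with (9 * y)
  => ( z * ( ( 9 * y ) + z ) ) == 16
stmt 1: z := x - z  -- replace 2 occurrence(s) of z with (x - z)
  => ( ( x - z ) * ( ( 9 * y ) + ( x - z ) ) ) == 16

Answer: ( ( x - z ) * ( ( 9 * y ) + ( x - z ) ) ) == 16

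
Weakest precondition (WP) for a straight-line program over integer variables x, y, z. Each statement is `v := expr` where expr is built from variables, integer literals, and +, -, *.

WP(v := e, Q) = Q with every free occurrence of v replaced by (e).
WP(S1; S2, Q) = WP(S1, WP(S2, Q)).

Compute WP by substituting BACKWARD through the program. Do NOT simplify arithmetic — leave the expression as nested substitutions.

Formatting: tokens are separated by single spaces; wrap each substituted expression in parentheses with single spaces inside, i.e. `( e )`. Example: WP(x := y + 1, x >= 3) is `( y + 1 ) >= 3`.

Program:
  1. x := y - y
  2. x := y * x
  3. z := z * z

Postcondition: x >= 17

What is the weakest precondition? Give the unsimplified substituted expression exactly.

post: x >= 17
stmt 3: z := z * z  -- replace 0 occurrence(s) of z with (z * z)
  => x >= 17
stmt 2: x := y * x  -- replace 1 occurrence(s) of x with (y * x)
  => ( y * x ) >= 17
stmt 1: x := y - y  -- replace 1 occurrence(s) of x with (y - y)
  => ( y * ( y - y ) ) >= 17

Answer: ( y * ( y - y ) ) >= 17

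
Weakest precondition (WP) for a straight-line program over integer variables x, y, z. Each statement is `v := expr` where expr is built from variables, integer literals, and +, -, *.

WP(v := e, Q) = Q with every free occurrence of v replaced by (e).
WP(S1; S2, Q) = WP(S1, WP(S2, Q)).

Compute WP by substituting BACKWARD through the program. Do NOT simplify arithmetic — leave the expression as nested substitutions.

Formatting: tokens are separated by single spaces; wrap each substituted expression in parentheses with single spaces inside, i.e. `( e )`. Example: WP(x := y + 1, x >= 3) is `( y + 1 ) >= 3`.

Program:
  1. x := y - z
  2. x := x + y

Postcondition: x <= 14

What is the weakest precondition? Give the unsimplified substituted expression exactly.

post: x <= 14
stmt 2: x := x + y  -- replace 1 occurrence(s) of x with (x + y)
  => ( x + y ) <= 14
stmt 1: x := y - z  -- replace 1 occurrence(s) of x with (y - z)
  => ( ( y - z ) + y ) <= 14

Answer: ( ( y - z ) + y ) <= 14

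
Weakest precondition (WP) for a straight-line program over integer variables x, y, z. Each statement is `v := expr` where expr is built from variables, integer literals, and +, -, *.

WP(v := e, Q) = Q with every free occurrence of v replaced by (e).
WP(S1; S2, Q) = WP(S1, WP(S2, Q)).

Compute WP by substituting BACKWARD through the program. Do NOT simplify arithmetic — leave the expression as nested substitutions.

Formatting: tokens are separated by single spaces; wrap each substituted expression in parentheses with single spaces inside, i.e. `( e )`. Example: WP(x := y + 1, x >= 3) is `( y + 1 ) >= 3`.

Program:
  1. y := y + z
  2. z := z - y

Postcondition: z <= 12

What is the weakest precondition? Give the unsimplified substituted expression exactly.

post: z <= 12
stmt 2: z := z - y  -- replace 1 occurrence(s) of z with (z - y)
  => ( z - y ) <= 12
stmt 1: y := y + z  -- replace 1 occurrence(s) of y with (y + z)
  => ( z - ( y + z ) ) <= 12

Answer: ( z - ( y + z ) ) <= 12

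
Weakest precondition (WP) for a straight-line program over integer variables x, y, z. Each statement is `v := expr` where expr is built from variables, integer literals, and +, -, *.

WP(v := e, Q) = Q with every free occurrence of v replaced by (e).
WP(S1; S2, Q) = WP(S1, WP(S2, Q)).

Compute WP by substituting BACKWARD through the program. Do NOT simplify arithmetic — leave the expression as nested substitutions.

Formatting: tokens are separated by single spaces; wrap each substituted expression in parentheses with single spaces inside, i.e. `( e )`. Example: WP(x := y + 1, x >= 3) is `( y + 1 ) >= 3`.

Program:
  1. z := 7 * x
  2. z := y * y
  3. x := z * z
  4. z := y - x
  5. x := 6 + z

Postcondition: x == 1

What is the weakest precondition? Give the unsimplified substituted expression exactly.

Answer: ( 6 + ( y - ( ( y * y ) * ( y * y ) ) ) ) == 1

Derivation:
post: x == 1
stmt 5: x := 6 + z  -- replace 1 occurrence(s) of x with (6 + z)
  => ( 6 + z ) == 1
stmt 4: z := y - x  -- replace 1 occurrence(s) of z with (y - x)
  => ( 6 + ( y - x ) ) == 1
stmt 3: x := z * z  -- replace 1 occurrence(s) of x with (z * z)
  => ( 6 + ( y - ( z * z ) ) ) == 1
stmt 2: z := y * y  -- replace 2 occurrence(s) of z with (y * y)
  => ( 6 + ( y - ( ( y * y ) * ( y * y ) ) ) ) == 1
stmt 1: z := 7 * x  -- replace 0 occurrence(s) of z with (7 * x)
  => ( 6 + ( y - ( ( y * y ) * ( y * y ) ) ) ) == 1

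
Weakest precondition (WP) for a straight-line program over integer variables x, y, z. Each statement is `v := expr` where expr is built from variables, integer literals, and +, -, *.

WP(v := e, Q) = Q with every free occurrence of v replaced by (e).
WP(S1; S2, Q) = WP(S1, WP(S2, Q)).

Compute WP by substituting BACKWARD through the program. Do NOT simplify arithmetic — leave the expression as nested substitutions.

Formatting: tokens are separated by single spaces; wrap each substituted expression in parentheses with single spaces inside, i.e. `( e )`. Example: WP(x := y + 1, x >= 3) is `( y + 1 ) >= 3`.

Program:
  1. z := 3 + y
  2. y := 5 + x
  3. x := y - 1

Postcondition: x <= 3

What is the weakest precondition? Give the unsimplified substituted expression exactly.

post: x <= 3
stmt 3: x := y - 1  -- replace 1 occurrence(s) of x with (y - 1)
  => ( y - 1 ) <= 3
stmt 2: y := 5 + x  -- replace 1 occurrence(s) of y with (5 + x)
  => ( ( 5 + x ) - 1 ) <= 3
stmt 1: z := 3 + y  -- replace 0 occurrence(s) of z with (3 + y)
  => ( ( 5 + x ) - 1 ) <= 3

Answer: ( ( 5 + x ) - 1 ) <= 3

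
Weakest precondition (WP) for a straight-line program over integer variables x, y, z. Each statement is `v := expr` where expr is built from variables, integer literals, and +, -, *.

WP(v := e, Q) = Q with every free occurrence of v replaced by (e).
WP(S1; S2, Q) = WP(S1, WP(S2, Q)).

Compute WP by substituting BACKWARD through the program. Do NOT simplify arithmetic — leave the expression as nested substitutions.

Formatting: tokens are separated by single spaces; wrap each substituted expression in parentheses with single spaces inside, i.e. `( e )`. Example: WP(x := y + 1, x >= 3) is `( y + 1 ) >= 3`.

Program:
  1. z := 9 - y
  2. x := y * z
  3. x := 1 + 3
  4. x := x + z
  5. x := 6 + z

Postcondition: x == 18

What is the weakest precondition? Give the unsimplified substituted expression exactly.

post: x == 18
stmt 5: x := 6 + z  -- replace 1 occurrence(s) of x with (6 + z)
  => ( 6 + z ) == 18
stmt 4: x := x + z  -- replace 0 occurrence(s) of x with (x + z)
  => ( 6 + z ) == 18
stmt 3: x := 1 + 3  -- replace 0 occurrence(s) of x with (1 + 3)
  => ( 6 + z ) == 18
stmt 2: x := y * z  -- replace 0 occurrence(s) of x with (y * z)
  => ( 6 + z ) == 18
stmt 1: z := 9 - y  -- replace 1 occurrence(s) of z with (9 - y)
  => ( 6 + ( 9 - y ) ) == 18

Answer: ( 6 + ( 9 - y ) ) == 18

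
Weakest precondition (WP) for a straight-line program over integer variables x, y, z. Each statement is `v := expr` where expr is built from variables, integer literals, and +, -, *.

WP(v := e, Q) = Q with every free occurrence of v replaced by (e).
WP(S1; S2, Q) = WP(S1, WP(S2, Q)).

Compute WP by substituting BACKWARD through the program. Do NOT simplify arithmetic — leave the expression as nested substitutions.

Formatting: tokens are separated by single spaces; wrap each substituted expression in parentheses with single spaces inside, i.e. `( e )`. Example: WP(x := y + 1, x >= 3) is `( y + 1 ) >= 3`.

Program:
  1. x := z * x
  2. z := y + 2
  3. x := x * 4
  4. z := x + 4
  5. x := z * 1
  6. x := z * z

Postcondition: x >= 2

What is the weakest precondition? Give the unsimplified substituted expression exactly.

Answer: ( ( ( ( z * x ) * 4 ) + 4 ) * ( ( ( z * x ) * 4 ) + 4 ) ) >= 2

Derivation:
post: x >= 2
stmt 6: x := z * z  -- replace 1 occurrence(s) of x with (z * z)
  => ( z * z ) >= 2
stmt 5: x := z * 1  -- replace 0 occurrence(s) of x with (z * 1)
  => ( z * z ) >= 2
stmt 4: z := x + 4  -- replace 2 occurrence(s) of z with (x + 4)
  => ( ( x + 4 ) * ( x + 4 ) ) >= 2
stmt 3: x := x * 4  -- replace 2 occurrence(s) of x with (x * 4)
  => ( ( ( x * 4 ) + 4 ) * ( ( x * 4 ) + 4 ) ) >= 2
stmt 2: z := y + 2  -- replace 0 occurrence(s) of z with (y + 2)
  => ( ( ( x * 4 ) + 4 ) * ( ( x * 4 ) + 4 ) ) >= 2
stmt 1: x := z * x  -- replace 2 occurrence(s) of x with (z * x)
  => ( ( ( ( z * x ) * 4 ) + 4 ) * ( ( ( z * x ) * 4 ) + 4 ) ) >= 2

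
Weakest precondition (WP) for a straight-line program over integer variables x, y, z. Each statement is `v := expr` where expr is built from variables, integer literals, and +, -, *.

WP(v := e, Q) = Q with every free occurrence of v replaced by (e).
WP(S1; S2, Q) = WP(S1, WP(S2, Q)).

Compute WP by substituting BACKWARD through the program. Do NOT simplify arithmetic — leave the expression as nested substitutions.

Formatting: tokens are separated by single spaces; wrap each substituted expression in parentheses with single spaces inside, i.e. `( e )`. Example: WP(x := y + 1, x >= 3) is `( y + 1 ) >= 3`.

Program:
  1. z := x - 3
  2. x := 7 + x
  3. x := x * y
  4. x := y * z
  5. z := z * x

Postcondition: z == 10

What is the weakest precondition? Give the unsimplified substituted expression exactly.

post: z == 10
stmt 5: z := z * x  -- replace 1 occurrence(s) of z with (z * x)
  => ( z * x ) == 10
stmt 4: x := y * z  -- replace 1 occurrence(s) of x with (y * z)
  => ( z * ( y * z ) ) == 10
stmt 3: x := x * y  -- replace 0 occurrence(s) of x with (x * y)
  => ( z * ( y * z ) ) == 10
stmt 2: x := 7 + x  -- replace 0 occurrence(s) of x with (7 + x)
  => ( z * ( y * z ) ) == 10
stmt 1: z := x - 3  -- replace 2 occurrence(s) of z with (x - 3)
  => ( ( x - 3 ) * ( y * ( x - 3 ) ) ) == 10

Answer: ( ( x - 3 ) * ( y * ( x - 3 ) ) ) == 10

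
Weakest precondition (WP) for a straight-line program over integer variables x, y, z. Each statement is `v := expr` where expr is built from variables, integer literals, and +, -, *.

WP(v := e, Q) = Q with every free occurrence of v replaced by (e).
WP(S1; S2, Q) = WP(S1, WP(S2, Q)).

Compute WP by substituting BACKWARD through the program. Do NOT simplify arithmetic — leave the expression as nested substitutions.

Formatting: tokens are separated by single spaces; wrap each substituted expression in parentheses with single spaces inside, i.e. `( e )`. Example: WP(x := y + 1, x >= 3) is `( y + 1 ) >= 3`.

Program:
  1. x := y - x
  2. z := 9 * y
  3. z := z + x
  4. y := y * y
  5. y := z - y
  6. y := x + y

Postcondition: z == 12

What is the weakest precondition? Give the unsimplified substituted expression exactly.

Answer: ( ( 9 * y ) + ( y - x ) ) == 12

Derivation:
post: z == 12
stmt 6: y := x + y  -- replace 0 occurrence(s) of y with (x + y)
  => z == 12
stmt 5: y := z - y  -- replace 0 occurrence(s) of y with (z - y)
  => z == 12
stmt 4: y := y * y  -- replace 0 occurrence(s) of y with (y * y)
  => z == 12
stmt 3: z := z + x  -- replace 1 occurrence(s) of z with (z + x)
  => ( z + x ) == 12
stmt 2: z := 9 * y  -- replace 1 occurrence(s) of z with (9 * y)
  => ( ( 9 * y ) + x ) == 12
stmt 1: x := y - x  -- replace 1 occurrence(s) of x with (y - x)
  => ( ( 9 * y ) + ( y - x ) ) == 12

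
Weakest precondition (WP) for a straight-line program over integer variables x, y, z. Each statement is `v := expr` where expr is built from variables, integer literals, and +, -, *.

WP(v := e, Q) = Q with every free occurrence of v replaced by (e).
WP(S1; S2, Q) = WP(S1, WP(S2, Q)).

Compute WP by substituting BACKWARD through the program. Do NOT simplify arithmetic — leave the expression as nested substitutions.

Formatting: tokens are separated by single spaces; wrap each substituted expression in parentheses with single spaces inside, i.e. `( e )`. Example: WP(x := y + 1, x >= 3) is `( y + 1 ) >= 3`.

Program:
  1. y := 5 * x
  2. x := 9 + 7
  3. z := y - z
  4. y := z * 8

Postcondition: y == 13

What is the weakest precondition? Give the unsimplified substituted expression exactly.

Answer: ( ( ( 5 * x ) - z ) * 8 ) == 13

Derivation:
post: y == 13
stmt 4: y := z * 8  -- replace 1 occurrence(s) of y with (z * 8)
  => ( z * 8 ) == 13
stmt 3: z := y - z  -- replace 1 occurrence(s) of z with (y - z)
  => ( ( y - z ) * 8 ) == 13
stmt 2: x := 9 + 7  -- replace 0 occurrence(s) of x with (9 + 7)
  => ( ( y - z ) * 8 ) == 13
stmt 1: y := 5 * x  -- replace 1 occurrence(s) of y with (5 * x)
  => ( ( ( 5 * x ) - z ) * 8 ) == 13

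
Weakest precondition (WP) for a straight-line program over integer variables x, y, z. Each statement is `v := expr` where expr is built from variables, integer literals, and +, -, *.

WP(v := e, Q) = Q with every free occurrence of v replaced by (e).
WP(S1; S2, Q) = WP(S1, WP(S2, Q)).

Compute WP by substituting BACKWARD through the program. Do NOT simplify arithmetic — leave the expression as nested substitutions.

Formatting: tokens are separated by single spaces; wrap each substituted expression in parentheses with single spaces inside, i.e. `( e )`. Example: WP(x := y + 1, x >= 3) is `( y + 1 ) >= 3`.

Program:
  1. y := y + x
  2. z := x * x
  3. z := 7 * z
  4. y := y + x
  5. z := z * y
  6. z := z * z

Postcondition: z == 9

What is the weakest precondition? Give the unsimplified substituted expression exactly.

post: z == 9
stmt 6: z := z * z  -- replace 1 occurrence(s) of z with (z * z)
  => ( z * z ) == 9
stmt 5: z := z * y  -- replace 2 occurrence(s) of z with (z * y)
  => ( ( z * y ) * ( z * y ) ) == 9
stmt 4: y := y + x  -- replace 2 occurrence(s) of y with (y + x)
  => ( ( z * ( y + x ) ) * ( z * ( y + x ) ) ) == 9
stmt 3: z := 7 * z  -- replace 2 occurrence(s) of z with (7 * z)
  => ( ( ( 7 * z ) * ( y + x ) ) * ( ( 7 * z ) * ( y + x ) ) ) == 9
stmt 2: z := x * x  -- replace 2 occurrence(s) of z with (x * x)
  => ( ( ( 7 * ( x * x ) ) * ( y + x ) ) * ( ( 7 * ( x * x ) ) * ( y + x ) ) ) == 9
stmt 1: y := y + x  -- replace 2 occurrence(s) of y with (y + x)
  => ( ( ( 7 * ( x * x ) ) * ( ( y + x ) + x ) ) * ( ( 7 * ( x * x ) ) * ( ( y + x ) + x ) ) ) == 9

Answer: ( ( ( 7 * ( x * x ) ) * ( ( y + x ) + x ) ) * ( ( 7 * ( x * x ) ) * ( ( y + x ) + x ) ) ) == 9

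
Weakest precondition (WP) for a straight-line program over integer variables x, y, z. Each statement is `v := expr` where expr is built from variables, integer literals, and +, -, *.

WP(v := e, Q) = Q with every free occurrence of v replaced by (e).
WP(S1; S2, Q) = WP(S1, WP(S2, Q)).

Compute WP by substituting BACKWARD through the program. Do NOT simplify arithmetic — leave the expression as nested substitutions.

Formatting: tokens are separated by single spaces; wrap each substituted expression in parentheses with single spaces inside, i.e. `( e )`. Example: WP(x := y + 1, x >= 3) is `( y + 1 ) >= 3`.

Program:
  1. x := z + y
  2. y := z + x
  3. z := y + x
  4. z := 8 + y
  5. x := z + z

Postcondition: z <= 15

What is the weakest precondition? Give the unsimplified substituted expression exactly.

Answer: ( 8 + ( z + ( z + y ) ) ) <= 15

Derivation:
post: z <= 15
stmt 5: x := z + z  -- replace 0 occurrence(s) of x with (z + z)
  => z <= 15
stmt 4: z := 8 + y  -- replace 1 occurrence(s) of z with (8 + y)
  => ( 8 + y ) <= 15
stmt 3: z := y + x  -- replace 0 occurrence(s) of z with (y + x)
  => ( 8 + y ) <= 15
stmt 2: y := z + x  -- replace 1 occurrence(s) of y with (z + x)
  => ( 8 + ( z + x ) ) <= 15
stmt 1: x := z + y  -- replace 1 occurrence(s) of x with (z + y)
  => ( 8 + ( z + ( z + y ) ) ) <= 15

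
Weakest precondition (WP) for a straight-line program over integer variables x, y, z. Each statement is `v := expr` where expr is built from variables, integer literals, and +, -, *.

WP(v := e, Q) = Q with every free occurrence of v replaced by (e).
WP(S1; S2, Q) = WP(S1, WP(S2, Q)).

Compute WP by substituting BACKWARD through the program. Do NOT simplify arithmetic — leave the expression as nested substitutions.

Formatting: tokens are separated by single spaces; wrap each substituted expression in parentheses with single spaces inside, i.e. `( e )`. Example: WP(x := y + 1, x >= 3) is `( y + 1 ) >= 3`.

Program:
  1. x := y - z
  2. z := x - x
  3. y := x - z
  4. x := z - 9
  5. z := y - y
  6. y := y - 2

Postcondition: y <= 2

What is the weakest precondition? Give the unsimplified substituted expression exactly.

post: y <= 2
stmt 6: y := y - 2  -- replace 1 occurrence(s) of y with (y - 2)
  => ( y - 2 ) <= 2
stmt 5: z := y - y  -- replace 0 occurrence(s) of z with (y - y)
  => ( y - 2 ) <= 2
stmt 4: x := z - 9  -- replace 0 occurrence(s) of x with (z - 9)
  => ( y - 2 ) <= 2
stmt 3: y := x - z  -- replace 1 occurrence(s) of y with (x - z)
  => ( ( x - z ) - 2 ) <= 2
stmt 2: z := x - x  -- replace 1 occurrence(s) of z with (x - x)
  => ( ( x - ( x - x ) ) - 2 ) <= 2
stmt 1: x := y - z  -- replace 3 occurrence(s) of x with (y - z)
  => ( ( ( y - z ) - ( ( y - z ) - ( y - z ) ) ) - 2 ) <= 2

Answer: ( ( ( y - z ) - ( ( y - z ) - ( y - z ) ) ) - 2 ) <= 2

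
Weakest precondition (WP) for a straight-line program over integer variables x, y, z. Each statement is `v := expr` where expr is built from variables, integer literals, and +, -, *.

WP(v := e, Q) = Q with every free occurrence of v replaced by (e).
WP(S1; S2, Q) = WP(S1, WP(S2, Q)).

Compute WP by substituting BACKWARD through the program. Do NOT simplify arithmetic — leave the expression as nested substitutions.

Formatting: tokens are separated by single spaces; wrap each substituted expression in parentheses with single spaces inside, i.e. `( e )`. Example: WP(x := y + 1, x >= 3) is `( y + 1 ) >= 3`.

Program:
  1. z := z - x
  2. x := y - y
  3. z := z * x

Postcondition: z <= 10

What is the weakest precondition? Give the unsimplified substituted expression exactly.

Answer: ( ( z - x ) * ( y - y ) ) <= 10

Derivation:
post: z <= 10
stmt 3: z := z * x  -- replace 1 occurrence(s) of z with (z * x)
  => ( z * x ) <= 10
stmt 2: x := y - y  -- replace 1 occurrence(s) of x with (y - y)
  => ( z * ( y - y ) ) <= 10
stmt 1: z := z - x  -- replace 1 occurrence(s) of z with (z - x)
  => ( ( z - x ) * ( y - y ) ) <= 10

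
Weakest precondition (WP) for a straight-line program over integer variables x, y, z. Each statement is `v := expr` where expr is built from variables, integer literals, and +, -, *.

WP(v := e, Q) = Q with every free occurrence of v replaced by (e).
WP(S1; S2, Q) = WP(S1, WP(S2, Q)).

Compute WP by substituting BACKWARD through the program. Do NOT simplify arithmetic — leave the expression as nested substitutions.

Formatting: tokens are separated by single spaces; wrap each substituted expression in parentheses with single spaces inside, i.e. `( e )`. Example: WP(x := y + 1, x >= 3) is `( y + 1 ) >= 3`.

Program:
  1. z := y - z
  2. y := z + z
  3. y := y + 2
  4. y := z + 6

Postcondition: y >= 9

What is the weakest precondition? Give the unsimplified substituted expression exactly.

post: y >= 9
stmt 4: y := z + 6  -- replace 1 occurrence(s) of y with (z + 6)
  => ( z + 6 ) >= 9
stmt 3: y := y + 2  -- replace 0 occurrence(s) of y with (y + 2)
  => ( z + 6 ) >= 9
stmt 2: y := z + z  -- replace 0 occurrence(s) of y with (z + z)
  => ( z + 6 ) >= 9
stmt 1: z := y - z  -- replace 1 occurrence(s) of z with (y - z)
  => ( ( y - z ) + 6 ) >= 9

Answer: ( ( y - z ) + 6 ) >= 9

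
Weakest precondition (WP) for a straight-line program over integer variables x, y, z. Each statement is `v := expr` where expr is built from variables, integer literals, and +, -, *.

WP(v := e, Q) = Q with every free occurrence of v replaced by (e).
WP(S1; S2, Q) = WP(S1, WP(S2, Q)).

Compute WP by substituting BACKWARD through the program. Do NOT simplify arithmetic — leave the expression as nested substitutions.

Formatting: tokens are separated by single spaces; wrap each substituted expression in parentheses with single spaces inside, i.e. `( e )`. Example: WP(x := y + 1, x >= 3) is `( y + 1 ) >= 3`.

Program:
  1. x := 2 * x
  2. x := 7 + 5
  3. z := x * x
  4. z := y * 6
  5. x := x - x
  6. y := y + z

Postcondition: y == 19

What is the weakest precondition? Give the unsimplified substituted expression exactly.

post: y == 19
stmt 6: y := y + z  -- replace 1 occurrence(s) of y with (y + z)
  => ( y + z ) == 19
stmt 5: x := x - x  -- replace 0 occurrence(s) of x with (x - x)
  => ( y + z ) == 19
stmt 4: z := y * 6  -- replace 1 occurrence(s) of z with (y * 6)
  => ( y + ( y * 6 ) ) == 19
stmt 3: z := x * x  -- replace 0 occurrence(s) of z with (x * x)
  => ( y + ( y * 6 ) ) == 19
stmt 2: x := 7 + 5  -- replace 0 occurrence(s) of x with (7 + 5)
  => ( y + ( y * 6 ) ) == 19
stmt 1: x := 2 * x  -- replace 0 occurrence(s) of x with (2 * x)
  => ( y + ( y * 6 ) ) == 19

Answer: ( y + ( y * 6 ) ) == 19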